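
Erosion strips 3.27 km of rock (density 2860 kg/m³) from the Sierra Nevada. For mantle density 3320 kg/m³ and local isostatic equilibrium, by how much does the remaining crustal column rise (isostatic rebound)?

2.82 km

Unloading: uplift u = e ρ_c/ρ_m = 3.27 km × 2860/3320 = 2.82 km.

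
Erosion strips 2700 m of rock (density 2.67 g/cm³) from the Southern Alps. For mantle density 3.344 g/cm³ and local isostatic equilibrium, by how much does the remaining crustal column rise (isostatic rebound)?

2160 m

Unloading: uplift u = e ρ_c/ρ_m = 2700 m × 2.67/3.344 = 2160 m.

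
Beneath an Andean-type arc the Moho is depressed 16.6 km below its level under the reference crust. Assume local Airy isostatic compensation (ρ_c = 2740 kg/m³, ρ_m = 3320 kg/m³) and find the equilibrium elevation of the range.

In Airy isostatic equilibrium: ρ_c h = (ρ_m − ρ_c) r.
h = r (ρ_m − ρ_c) / ρ_c = 16.6 km × (3320 − 2740) / 2740 = 3.51 km.

3.51 km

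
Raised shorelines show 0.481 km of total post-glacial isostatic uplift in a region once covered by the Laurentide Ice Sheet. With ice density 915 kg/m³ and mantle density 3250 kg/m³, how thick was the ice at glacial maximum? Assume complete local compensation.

u = t ρ_ice/ρ_m → t = u ρ_m/ρ_ice = 0.481 km × 3250/915 = 1.71 km.

1.71 km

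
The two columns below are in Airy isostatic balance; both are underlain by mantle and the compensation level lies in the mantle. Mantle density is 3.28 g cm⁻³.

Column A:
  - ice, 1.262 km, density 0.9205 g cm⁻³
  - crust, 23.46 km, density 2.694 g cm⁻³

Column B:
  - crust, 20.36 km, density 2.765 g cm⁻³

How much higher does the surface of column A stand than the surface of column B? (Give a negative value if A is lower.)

For any compensation level in the mantle, the mantle terms cancel and isostasy reduces to e = (Σt_A − Σt_B) − (Σ(ρt)_A − Σ(ρt)_B) / ρ_m.
Σt_A = 24.722 km; Σt_B = 20.36 km; Σ(ρt)_A = 64.362911; Σ(ρt)_B = 56.2954 (in km·g cm⁻³).
e = (24.722 − 20.36) − (64.362911 − 56.2954) / 3.28 = 1.9 km.

1.9 km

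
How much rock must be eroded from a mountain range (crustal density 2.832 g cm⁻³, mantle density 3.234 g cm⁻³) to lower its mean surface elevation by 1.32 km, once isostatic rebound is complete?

10.6 km

Net drop Δ = e − u = e − e ρ_c/ρ_m = e (ρ_m − ρ_c)/ρ_m.
e = Δ ρ_m/(ρ_m − ρ_c) = 1.32 km × 3.234/0.402 = 10.6 km.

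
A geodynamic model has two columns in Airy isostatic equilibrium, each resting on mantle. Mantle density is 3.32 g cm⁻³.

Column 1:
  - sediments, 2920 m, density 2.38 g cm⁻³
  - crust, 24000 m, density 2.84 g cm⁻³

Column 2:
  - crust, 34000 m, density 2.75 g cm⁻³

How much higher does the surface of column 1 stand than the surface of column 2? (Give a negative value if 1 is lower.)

−1540 m

For any compensation level in the mantle, the mantle terms cancel and isostasy reduces to e = (Σt_1 − Σt_2) − (Σ(ρt)_1 − Σ(ρt)_2) / ρ_m.
Σt_1 = 26920 m; Σt_2 = 34000 m; Σ(ρt)_1 = 75109.6; Σ(ρt)_2 = 93500 (in m·g cm⁻³).
e = (26920 − 34000) − (75109.6 − 93500) / 3.32 = −1540 m.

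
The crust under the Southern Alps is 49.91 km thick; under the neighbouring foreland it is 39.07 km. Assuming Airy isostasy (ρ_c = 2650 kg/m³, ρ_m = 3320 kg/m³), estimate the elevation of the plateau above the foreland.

Excess crust Δ = 49.91 km − 39.07 km = 10.84 km, split between elevation h and root r with h + r = Δ.
Airy balance ρ_c h = (ρ_m − ρ_c) r gives r = h ρ_c/(ρ_m − ρ_c), so h (1 + ρ_c/(ρ_m − ρ_c)) = Δ, i.e. h = Δ (ρ_m − ρ_c)/ρ_m.
h = 10.84 km × 670/3320 = 2.19 km.

2.19 km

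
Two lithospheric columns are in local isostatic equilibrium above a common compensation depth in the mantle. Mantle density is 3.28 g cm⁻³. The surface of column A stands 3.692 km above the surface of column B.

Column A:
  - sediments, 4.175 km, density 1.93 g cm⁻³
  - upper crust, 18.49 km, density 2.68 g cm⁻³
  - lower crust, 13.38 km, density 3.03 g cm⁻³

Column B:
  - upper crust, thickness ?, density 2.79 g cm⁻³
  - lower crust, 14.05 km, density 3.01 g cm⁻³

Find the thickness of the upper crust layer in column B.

Take the compensation level at the base of the deeper column (depth z_c below the surface of column A) and equate Σ ρ_i t_i down to z_c; mantle fills any gap and the z_c terms cancel.
Column A: 4.175×1.93 + 18.49×2.68 + 13.38×3.03 + (z_c − 36.045)×3.28
Column B: 3.692×0 + x×2.79 + 14.05×3.01 + (z_c − 3.692 − 14.05 − x)×3.28
The z_c×3.28 term appears on both sides and cancels. Collect the known terms of each column as K = Σ(ρt)_known − 3.28 × (depth of known layers): K_A = 98.15235 − 3.28×36.045 = −20.07525; K_B = 42.2905 − 3.28×(3.692 + 14.05) = −15.90326.
Balance: K_A = K_B − x×(3.28 − 2.79), so x = (K_B − K_A)/(3.28 − 2.79) = 4.17199/0.49 = 8.51 km.

8.51 km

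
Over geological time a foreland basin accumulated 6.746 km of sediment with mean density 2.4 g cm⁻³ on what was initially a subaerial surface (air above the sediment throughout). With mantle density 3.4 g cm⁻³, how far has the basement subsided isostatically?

4.76 km

Subaerial load: s = t ρ_sed / ρ_m = 6.746 km × 2.4/3.4 = 4.76 km.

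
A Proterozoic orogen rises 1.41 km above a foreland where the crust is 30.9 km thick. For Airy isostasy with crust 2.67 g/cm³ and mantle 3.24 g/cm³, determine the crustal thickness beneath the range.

38.9 km

Root depth r = h ρ_c / (ρ_m − ρ_c) = 1.41 km × 2.67 / 0.57 = 6.605 km.
Total thickness = T + h + r = 30.9 km + 1.41 km + 6.605 km = 38.9 km.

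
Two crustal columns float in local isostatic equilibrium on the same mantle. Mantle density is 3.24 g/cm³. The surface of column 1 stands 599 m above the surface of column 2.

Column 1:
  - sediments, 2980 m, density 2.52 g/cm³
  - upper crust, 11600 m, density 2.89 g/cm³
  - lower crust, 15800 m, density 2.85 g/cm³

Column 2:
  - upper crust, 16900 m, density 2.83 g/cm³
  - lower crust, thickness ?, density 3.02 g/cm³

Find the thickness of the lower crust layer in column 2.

15900 m

Take the compensation level at the base of the deeper column (depth z_c below the surface of column 1) and equate Σ ρ_i t_i down to z_c; mantle fills any gap and the z_c terms cancel.
Column 1: 2980×2.52 + 11600×2.89 + 15800×2.85 + (z_c − 30380)×3.24
Column 2: 599×0 + 16900×2.83 + x×3.02 + (z_c − 599 − 16900 − x)×3.24
The z_c×3.24 term appears on both sides and cancels. Collect the known terms of each column as K = Σ(ρt)_known − 3.24 × (depth of known layers): K_1 = 86063.6 − 3.24×30380 = −12367.6; K_2 = 47827 − 3.24×(599 + 16900) = −8869.76.
Balance: K_1 = K_2 − x×(3.24 − 3.02), so x = (K_2 − K_1)/(3.24 − 3.02) = 3497.84/0.22 = 15900 m.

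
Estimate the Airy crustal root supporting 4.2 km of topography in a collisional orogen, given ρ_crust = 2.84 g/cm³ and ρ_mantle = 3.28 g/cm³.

By Archimedes' principle applied to the lithosphere: the weight of the topography is balanced by the buoyancy of the root, ρ_c h = (ρ_m − ρ_c) r.
r = h · ρ_c / (ρ_m − ρ_c) = 4.2 km × 2.84 / (3.28 − 2.84) = 27.1 km.

27.1 km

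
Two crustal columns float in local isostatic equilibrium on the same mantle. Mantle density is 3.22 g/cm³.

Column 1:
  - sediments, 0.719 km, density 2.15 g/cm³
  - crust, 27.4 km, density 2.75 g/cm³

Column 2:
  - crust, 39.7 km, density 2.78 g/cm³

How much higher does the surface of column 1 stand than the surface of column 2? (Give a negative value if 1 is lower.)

−1.19 km

For any compensation level in the mantle, the mantle terms cancel and isostasy reduces to e = (Σt_1 − Σt_2) − (Σ(ρt)_1 − Σ(ρt)_2) / ρ_m.
Σt_1 = 28.119 km; Σt_2 = 39.7 km; Σ(ρt)_1 = 76.89585; Σ(ρt)_2 = 110.366 (in km·g/cm³).
e = (28.119 − 39.7) − (76.89585 − 110.366) / 3.22 = −1.19 km.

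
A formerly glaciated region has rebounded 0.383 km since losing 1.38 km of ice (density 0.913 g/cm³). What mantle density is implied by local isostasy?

3.29 g/cm³

ρ_m = ρ_ice t / u = 0.913 × 1.38 km/0.383 km = 3.29 g/cm³.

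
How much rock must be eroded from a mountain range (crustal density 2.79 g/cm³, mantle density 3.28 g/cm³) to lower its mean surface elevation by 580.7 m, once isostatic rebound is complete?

3890 m

Net drop Δ = e − u = e − e ρ_c/ρ_m = e (ρ_m − ρ_c)/ρ_m.
e = Δ ρ_m/(ρ_m − ρ_c) = 580.7 m × 3.28/0.49 = 3890 m.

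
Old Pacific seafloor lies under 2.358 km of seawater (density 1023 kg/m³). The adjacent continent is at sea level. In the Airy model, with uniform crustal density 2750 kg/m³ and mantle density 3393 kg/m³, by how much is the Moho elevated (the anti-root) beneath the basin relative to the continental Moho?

Equating mass per unit area of the two columns: replacing crust with seawater at the top is compensated by replacing crust with mantle at the base: d (ρ_c − ρ_w) = a (ρ_m − ρ_c).
a = d (ρ_c − ρ_w)/(ρ_m − ρ_c) = 2.358 km × 1727/643 = 6.33 km.

6.33 km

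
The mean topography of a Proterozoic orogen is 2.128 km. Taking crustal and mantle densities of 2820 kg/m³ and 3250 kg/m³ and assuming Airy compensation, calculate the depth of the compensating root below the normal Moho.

14 km

Balancing pressure at the compensation depth: the weight of the topography is balanced by the buoyancy of the root, ρ_c h = (ρ_m − ρ_c) r.
r = h · ρ_c / (ρ_m − ρ_c) = 2.128 km × 2820 / (3250 − 2820) = 14 km.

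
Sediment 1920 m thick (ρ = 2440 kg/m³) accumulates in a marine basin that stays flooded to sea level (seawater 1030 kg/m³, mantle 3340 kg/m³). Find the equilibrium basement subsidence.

1170 m

Submarine loading: the sediment displaces seawater, and the subsidence is in turn flooded, so s (ρ_m − ρ_w) = t (ρ_sed − ρ_w).
s = 1920 m × (2440 − 1030) / (3340 − 1030) = 1170 m.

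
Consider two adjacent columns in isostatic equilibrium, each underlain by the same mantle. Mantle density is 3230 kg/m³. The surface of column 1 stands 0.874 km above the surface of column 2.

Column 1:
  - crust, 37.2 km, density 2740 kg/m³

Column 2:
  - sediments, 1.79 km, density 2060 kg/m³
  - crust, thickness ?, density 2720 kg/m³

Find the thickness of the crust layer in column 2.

26.1 km

Take the compensation level at the base of the deeper column (depth z_c below the surface of column 1) and equate Σ ρ_i t_i down to z_c; mantle fills any gap and the z_c terms cancel.
Column 1: 37.2×2740 + (z_c − 37.2)×3230
Column 2: 0.874×0 + 1.79×2060 + x×2720 + (z_c − 0.874 − 1.79 − x)×3230
The z_c×3230 term appears on both sides and cancels. Collect the known terms of each column as K = Σ(ρt)_known − 3230 × (depth of known layers): K_1 = 101928 − 3230×37.2 = −18228; K_2 = 3687.4 − 3230×(0.874 + 1.79) = −4917.32.
Balance: K_1 = K_2 − x×(3230 − 2720), so x = (K_2 − K_1)/(3230 − 2720) = 13310.7/510 = 26.1 km.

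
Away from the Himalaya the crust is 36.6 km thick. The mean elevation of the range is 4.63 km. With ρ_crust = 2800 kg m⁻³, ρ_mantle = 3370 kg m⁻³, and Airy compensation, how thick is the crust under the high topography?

Root depth r = h ρ_c / (ρ_m − ρ_c) = 4.63 km × 2800 / 570 = 22.74 km.
Total thickness = T + h + r = 36.6 km + 4.63 km + 22.74 km = 64 km.

64 km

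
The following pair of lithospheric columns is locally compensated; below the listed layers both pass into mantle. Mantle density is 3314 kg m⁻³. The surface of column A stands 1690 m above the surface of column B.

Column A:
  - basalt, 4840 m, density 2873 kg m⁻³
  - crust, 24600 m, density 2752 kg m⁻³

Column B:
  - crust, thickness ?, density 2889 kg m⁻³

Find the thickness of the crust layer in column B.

Take the compensation level at the base of the deeper column (depth z_c below the surface of column A) and equate Σ ρ_i t_i down to z_c; mantle fills any gap and the z_c terms cancel.
Column A: 4840×2873 + 24600×2752 + (z_c − 29440)×3314
Column B: 1690×0 + x×2889 + (z_c − 1690 − 0 − x)×3314
The z_c×3314 term appears on both sides and cancels. Collect the known terms of each column as K = Σ(ρt)_known − 3314 × (depth of known layers): K_A = 81604520 − 3314×29440 = −15959640; K_B = 0 − 3314×(1690 + 0) = −5600660.
Balance: K_A = K_B − x×(3314 − 2889), so x = (K_B − K_A)/(3314 − 2889) = 10359000/425 = 24400 m.

24400 m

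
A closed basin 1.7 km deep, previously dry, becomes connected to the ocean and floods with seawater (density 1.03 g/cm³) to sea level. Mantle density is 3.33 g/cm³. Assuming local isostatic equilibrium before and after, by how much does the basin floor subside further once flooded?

0.761 km

After flooding the water column is d + s deep. Its weight must equal the weight of mantle displaced by the extra subsidence s: (d + s) ρ_w = s ρ_m.
s = d ρ_w / (ρ_m − ρ_w) = 1.7 km × 1.03/(3.33 − 1.03) = 0.761 km.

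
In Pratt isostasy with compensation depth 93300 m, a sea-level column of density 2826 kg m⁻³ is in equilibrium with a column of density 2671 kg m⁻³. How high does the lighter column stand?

ρ_ref D = ρ (D + h) → h = D (ρ_ref − ρ)/ρ.
h = 93300 m × (2826 − 2671)/2671 = 5410 m.

5410 m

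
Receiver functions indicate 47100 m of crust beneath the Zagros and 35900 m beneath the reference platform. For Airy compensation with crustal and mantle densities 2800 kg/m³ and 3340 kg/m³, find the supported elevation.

Excess crust Δ = 47100 m − 35900 m = 11200 m, split between elevation h and root r with h + r = Δ.
Airy balance ρ_c h = (ρ_m − ρ_c) r gives r = h ρ_c/(ρ_m − ρ_c), so h (1 + ρ_c/(ρ_m − ρ_c)) = Δ, i.e. h = Δ (ρ_m − ρ_c)/ρ_m.
h = 11200 m × 540/3340 = 1810 m.

1810 m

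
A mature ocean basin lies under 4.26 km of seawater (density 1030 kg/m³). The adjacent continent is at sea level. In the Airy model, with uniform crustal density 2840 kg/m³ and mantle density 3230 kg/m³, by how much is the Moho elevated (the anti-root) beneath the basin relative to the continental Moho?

19.8 km

In Airy isostatic equilibrium: replacing crust with seawater at the top is compensated by replacing crust with mantle at the base: d (ρ_c − ρ_w) = a (ρ_m − ρ_c).
a = d (ρ_c − ρ_w)/(ρ_m − ρ_c) = 4.26 km × 1810/390 = 19.8 km.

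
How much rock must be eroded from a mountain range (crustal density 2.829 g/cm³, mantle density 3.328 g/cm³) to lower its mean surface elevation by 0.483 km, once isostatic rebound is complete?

Net drop Δ = e − u = e − e ρ_c/ρ_m = e (ρ_m − ρ_c)/ρ_m.
e = Δ ρ_m/(ρ_m − ρ_c) = 0.483 km × 3.328/0.499 = 3.22 km.

3.22 km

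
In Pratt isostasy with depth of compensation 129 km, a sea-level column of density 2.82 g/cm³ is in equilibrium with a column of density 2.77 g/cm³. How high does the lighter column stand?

ρ_ref D = ρ (D + h) → h = D (ρ_ref − ρ)/ρ.
h = 129 km × (2.82 − 2.77)/2.77 = 2.33 km.

2.33 km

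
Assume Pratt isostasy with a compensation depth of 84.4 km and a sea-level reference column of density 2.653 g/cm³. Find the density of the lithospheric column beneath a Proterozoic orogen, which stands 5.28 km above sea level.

2.5 g/cm³

Pratt balance: ρ_ref D = ρ (D + h).
ρ = ρ_ref D/(D + h) = 2.653 × 84.4 km/(84.4 km + 5.28 km) = 2.5 g/cm³.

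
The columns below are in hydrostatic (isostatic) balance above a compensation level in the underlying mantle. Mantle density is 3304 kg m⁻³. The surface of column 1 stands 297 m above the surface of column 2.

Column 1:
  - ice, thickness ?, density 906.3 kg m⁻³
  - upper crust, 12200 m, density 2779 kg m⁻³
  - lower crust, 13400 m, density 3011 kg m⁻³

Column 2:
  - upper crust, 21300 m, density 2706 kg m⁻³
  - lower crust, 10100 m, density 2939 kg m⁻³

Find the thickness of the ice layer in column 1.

2950 m

Take the compensation level at the base of the deeper column (depth z_c below the surface of column 1) and equate Σ ρ_i t_i down to z_c; mantle fills any gap and the z_c terms cancel.
Column 1: x×906.3 + 12200×2779 + 13400×3011 + (z_c − 25600 − x)×3304
Column 2: 297×0 + 21300×2706 + 10100×2939 + (z_c − 297 − 31400)×3304
The z_c×3304 term appears on both sides and cancels. Collect the known terms of each column as K = Σ(ρt)_known − 3304 × (depth of known layers): K_1 = 74251200 − 3304×25600 = −10331200; K_2 = 87321700 − 3304×(297 + 31400) = −17405188.
Balance: K_1 − x×(3304 − 906.3) = K_2, so x = (K_1 − K_2)/(3304 − 906.3) = 7073990/2397.7 = 2950 m.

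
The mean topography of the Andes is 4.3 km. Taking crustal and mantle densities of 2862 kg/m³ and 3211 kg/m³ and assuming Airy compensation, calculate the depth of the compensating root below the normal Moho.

For local isostatic compensation: the weight of the topography is balanced by the buoyancy of the root, ρ_c h = (ρ_m − ρ_c) r.
r = h · ρ_c / (ρ_m − ρ_c) = 4.3 km × 2862 / (3211 − 2862) = 35.3 km.

35.3 km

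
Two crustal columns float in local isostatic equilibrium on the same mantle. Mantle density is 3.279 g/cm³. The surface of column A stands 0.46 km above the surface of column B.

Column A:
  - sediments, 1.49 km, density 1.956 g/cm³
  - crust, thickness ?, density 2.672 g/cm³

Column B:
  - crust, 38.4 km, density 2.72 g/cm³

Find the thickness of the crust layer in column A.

34.6 km

Take the compensation level at the base of the deeper column (depth z_c below the surface of column A) and equate Σ ρ_i t_i down to z_c; mantle fills any gap and the z_c terms cancel.
Column A: 1.49×1.956 + x×2.672 + (z_c − 1.49 − x)×3.279
Column B: 0.46×0 + 38.4×2.72 + (z_c − 0.46 − 38.4)×3.279
The z_c×3.279 term appears on both sides and cancels. Collect the known terms of each column as K = Σ(ρt)_known − 3.279 × (depth of known layers): K_A = 2.91444 − 3.279×1.49 = −1.97127; K_B = 104.448 − 3.279×(0.46 + 38.4) = −22.97394.
Balance: K_A − x×(3.279 − 2.672) = K_B, so x = (K_A − K_B)/(3.279 − 2.672) = 21.0027/0.607 = 34.6 km.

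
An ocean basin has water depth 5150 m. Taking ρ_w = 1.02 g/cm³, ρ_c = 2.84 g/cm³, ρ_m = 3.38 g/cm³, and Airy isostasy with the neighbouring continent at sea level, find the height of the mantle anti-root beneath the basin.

For local isostatic compensation: replacing crust with seawater at the top is compensated by replacing crust with mantle at the base: d (ρ_c − ρ_w) = a (ρ_m − ρ_c).
a = d (ρ_c − ρ_w)/(ρ_m − ρ_c) = 5150 m × 1.82/0.54 = 17400 m.

17400 m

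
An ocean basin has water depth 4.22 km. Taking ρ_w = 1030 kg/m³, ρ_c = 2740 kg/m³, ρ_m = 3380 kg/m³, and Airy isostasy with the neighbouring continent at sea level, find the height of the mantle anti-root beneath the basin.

Balancing pressure at the compensation depth: replacing crust with seawater at the top is compensated by replacing crust with mantle at the base: d (ρ_c − ρ_w) = a (ρ_m − ρ_c).
a = d (ρ_c − ρ_w)/(ρ_m − ρ_c) = 4.22 km × 1710/640 = 11.3 km.

11.3 km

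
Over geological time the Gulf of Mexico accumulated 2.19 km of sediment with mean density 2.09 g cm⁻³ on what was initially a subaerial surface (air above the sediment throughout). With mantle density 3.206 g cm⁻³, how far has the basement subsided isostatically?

Subaerial load: s = t ρ_sed / ρ_m = 2.19 km × 2.09/3.206 = 1.43 km.

1.43 km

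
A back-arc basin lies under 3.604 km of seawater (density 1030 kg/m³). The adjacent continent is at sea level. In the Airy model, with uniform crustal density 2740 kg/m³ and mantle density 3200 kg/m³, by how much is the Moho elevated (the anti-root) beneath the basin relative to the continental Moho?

13.4 km

For local isostatic compensation: replacing crust with seawater at the top is compensated by replacing crust with mantle at the base: d (ρ_c − ρ_w) = a (ρ_m − ρ_c).
a = d (ρ_c − ρ_w)/(ρ_m − ρ_c) = 3.604 km × 1710/460 = 13.4 km.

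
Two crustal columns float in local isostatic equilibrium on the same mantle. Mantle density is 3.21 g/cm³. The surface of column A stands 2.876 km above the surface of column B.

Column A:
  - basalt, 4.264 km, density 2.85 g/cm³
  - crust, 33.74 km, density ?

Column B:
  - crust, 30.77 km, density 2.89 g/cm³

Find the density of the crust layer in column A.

2.69 g/cm³

Take the compensation level at the base of the deeper column (depth z_c below the surface of column A) and equate Σ ρ_i t_i down to z_c; mantle fills any gap and the z_c terms cancel.
Column A: 4.264×2.85 + 33.74×ρ + (z_c − 38.004)×3.21
Column B: 2.876×0 + 30.77×2.89 + (z_c − 2.876 − 30.77)×3.21
The z_c×3.21 term appears on both sides and cancels. Collect the known terms of each column as K = Σ(ρt)_known − 3.21 × (depth of known layers): K_A = 12.1524 − 3.21×38.004 = −109.84044; K_B = 88.9253 − 3.21×(2.876 + 30.77) = −19.07836.
Balance: K_A + 33.74×ρ = K_B, so ρ = (K_B − K_A)/33.74 = 90.7621/33.74 = 2.69 g/cm³.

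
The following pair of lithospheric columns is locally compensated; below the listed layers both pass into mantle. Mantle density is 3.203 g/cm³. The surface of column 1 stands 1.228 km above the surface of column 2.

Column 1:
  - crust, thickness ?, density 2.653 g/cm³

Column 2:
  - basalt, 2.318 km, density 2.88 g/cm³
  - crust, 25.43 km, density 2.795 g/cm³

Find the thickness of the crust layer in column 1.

Take the compensation level at the base of the deeper column (depth z_c below the surface of column 1) and equate Σ ρ_i t_i down to z_c; mantle fills any gap and the z_c terms cancel.
Column 1: x×2.653 + (z_c − 0 − x)×3.203
Column 2: 1.228×0 + 2.318×2.88 + 25.43×2.795 + (z_c − 1.228 − 27.748)×3.203
The z_c×3.203 term appears on both sides and cancels. Collect the known terms of each column as K = Σ(ρt)_known − 3.203 × (depth of known layers): K_1 = 0 − 3.203×0 = 0; K_2 = 77.75269 − 3.203×(1.228 + 27.748) = −15.057438.
Balance: K_1 − x×(3.203 − 2.653) = K_2, so x = (K_1 − K_2)/(3.203 − 2.653) = 15.0574/0.55 = 27.4 km.

27.4 km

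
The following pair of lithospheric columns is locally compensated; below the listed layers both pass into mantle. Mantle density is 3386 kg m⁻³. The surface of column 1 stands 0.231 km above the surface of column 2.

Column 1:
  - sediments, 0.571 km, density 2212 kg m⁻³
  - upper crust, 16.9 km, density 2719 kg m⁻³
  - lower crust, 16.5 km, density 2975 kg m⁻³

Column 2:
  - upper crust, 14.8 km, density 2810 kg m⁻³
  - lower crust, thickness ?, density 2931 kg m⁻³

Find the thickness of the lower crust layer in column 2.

Take the compensation level at the base of the deeper column (depth z_c below the surface of column 1) and equate Σ ρ_i t_i down to z_c; mantle fills any gap and the z_c terms cancel.
Column 1: 0.571×2212 + 16.9×2719 + 16.5×2975 + (z_c − 33.971)×3386
Column 2: 0.231×0 + 14.8×2810 + x×2931 + (z_c − 0.231 − 14.8 − x)×3386
The z_c×3386 term appears on both sides and cancels. Collect the known terms of each column as K = Σ(ρt)_known − 3386 × (depth of known layers): K_1 = 96301.652 − 3386×33.971 = −18724.154; K_2 = 41588 − 3386×(0.231 + 14.8) = −9306.966.
Balance: K_1 = K_2 − x×(3386 − 2931), so x = (K_2 − K_1)/(3386 − 2931) = 9417.19/455 = 20.7 km.

20.7 km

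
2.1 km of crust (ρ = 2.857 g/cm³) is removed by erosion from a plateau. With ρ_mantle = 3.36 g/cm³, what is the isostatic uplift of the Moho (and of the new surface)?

Unloading: uplift u = e ρ_c/ρ_m = 2.1 km × 2.857/3.36 = 1.79 km.

1.79 km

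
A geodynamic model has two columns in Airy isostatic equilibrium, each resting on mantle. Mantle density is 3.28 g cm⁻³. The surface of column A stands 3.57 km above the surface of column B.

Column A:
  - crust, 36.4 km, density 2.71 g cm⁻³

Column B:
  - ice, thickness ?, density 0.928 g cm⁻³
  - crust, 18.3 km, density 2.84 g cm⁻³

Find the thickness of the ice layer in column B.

Take the compensation level at the base of the deeper column (depth z_c below the surface of column A) and equate Σ ρ_i t_i down to z_c; mantle fills any gap and the z_c terms cancel.
Column A: 36.4×2.71 + (z_c − 36.4)×3.28
Column B: 3.57×0 + x×0.928 + 18.3×2.84 + (z_c − 3.57 − 18.3 − x)×3.28
The z_c×3.28 term appears on both sides and cancels. Collect the known terms of each column as K = Σ(ρt)_known − 3.28 × (depth of known layers): K_A = 98.644 − 3.28×36.4 = −20.748; K_B = 51.972 − 3.28×(3.57 + 18.3) = −19.7616.
Balance: K_A = K_B − x×(3.28 − 0.928), so x = (K_B − K_A)/(3.28 − 0.928) = 0.9864/2.352 = 0.419 km.

0.419 km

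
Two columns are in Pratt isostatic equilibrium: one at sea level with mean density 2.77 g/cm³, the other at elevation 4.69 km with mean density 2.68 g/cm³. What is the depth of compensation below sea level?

140 km

ρ_ref D = ρ (D + h) → D (ρ_ref − ρ) = ρ h.
D = ρ h/(ρ_ref − ρ) = 2.68 × 4.69 km/(2.77 − 2.68) = 140 km.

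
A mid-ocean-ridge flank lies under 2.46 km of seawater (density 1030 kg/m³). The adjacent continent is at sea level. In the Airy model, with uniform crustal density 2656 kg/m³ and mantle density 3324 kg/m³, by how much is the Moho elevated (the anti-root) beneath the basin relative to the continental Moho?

5.99 km

In Airy isostatic equilibrium: replacing crust with seawater at the top is compensated by replacing crust with mantle at the base: d (ρ_c − ρ_w) = a (ρ_m − ρ_c).
a = d (ρ_c − ρ_w)/(ρ_m − ρ_c) = 2.46 km × 1626/668 = 5.99 km.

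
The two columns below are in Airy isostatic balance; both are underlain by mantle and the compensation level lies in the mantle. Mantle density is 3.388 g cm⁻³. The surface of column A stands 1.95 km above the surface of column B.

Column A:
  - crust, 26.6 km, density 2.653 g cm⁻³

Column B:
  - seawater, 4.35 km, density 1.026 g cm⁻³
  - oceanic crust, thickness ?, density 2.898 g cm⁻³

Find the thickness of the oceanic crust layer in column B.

5.45 km

Take the compensation level at the base of the deeper column (depth z_c below the surface of column A) and equate Σ ρ_i t_i down to z_c; mantle fills any gap and the z_c terms cancel.
Column A: 26.6×2.653 + (z_c − 26.6)×3.388
Column B: 1.95×0 + 4.35×1.026 + x×2.898 + (z_c − 1.95 − 4.35 − x)×3.388
The z_c×3.388 term appears on both sides and cancels. Collect the known terms of each column as K = Σ(ρt)_known − 3.388 × (depth of known layers): K_A = 70.5698 − 3.388×26.6 = −19.551; K_B = 4.4631 − 3.388×(1.95 + 4.35) = −16.8813.
Balance: K_A = K_B − x×(3.388 − 2.898), so x = (K_B − K_A)/(3.388 − 2.898) = 2.6697/0.49 = 5.45 km.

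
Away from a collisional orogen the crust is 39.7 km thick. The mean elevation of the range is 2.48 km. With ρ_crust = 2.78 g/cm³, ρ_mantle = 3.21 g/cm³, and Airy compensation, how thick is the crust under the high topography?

Root depth r = h ρ_c / (ρ_m − ρ_c) = 2.48 km × 2.78 / 0.43 = 16.03 km.
Total thickness = T + h + r = 39.7 km + 2.48 km + 16.03 km = 58.2 km.

58.2 km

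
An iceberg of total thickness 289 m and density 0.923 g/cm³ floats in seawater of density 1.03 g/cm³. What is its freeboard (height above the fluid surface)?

Floating equilibrium: submerged depth d = t ρ_obj/ρ_fluid = 289 m × 0.923/1.03 = 259 m.
Freeboard = t − d = 289 m − 259 m = 30 m.

30 m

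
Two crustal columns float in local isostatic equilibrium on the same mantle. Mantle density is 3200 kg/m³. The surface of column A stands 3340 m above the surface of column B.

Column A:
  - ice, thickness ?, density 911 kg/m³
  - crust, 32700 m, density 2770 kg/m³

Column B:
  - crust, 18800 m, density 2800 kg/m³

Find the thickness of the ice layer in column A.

1810 m

Take the compensation level at the base of the deeper column (depth z_c below the surface of column A) and equate Σ ρ_i t_i down to z_c; mantle fills any gap and the z_c terms cancel.
Column A: x×911 + 32700×2770 + (z_c − 32700 − x)×3200
Column B: 3340×0 + 18800×2800 + (z_c − 3340 − 18800)×3200
The z_c×3200 term appears on both sides and cancels. Collect the known terms of each column as K = Σ(ρt)_known − 3200 × (depth of known layers): K_A = 90579000 − 3200×32700 = −14061000; K_B = 52640000 − 3200×(3340 + 18800) = −18208000.
Balance: K_A − x×(3200 − 911) = K_B, so x = (K_A − K_B)/(3200 − 911) = 4147000/2289 = 1810 m.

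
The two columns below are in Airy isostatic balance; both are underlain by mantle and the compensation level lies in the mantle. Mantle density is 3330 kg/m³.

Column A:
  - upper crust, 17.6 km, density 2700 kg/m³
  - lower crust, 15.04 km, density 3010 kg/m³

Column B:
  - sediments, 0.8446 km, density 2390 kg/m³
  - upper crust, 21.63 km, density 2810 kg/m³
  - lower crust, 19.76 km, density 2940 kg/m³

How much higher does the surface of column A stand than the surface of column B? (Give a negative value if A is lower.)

For any compensation level in the mantle, the mantle terms cancel and isostasy reduces to e = (Σt_A − Σt_B) − (Σ(ρt)_A − Σ(ρt)_B) / ρ_m.
Σt_A = 32.64 km; Σt_B = 42.2346 km; Σ(ρt)_A = 92790.4; Σ(ρt)_B = 120893.294 (in km·kg/m³).
e = (32.64 − 42.2346) − (92790.4 − 120893.294) / 3330 = −1.16 km.

−1.16 km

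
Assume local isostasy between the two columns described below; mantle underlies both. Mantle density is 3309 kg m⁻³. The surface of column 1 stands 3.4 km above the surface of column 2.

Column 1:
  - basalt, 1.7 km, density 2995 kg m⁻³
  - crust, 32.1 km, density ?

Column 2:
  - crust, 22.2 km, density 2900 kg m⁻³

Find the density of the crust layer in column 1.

2690 kg m⁻³

Take the compensation level at the base of the deeper column (depth z_c below the surface of column 1) and equate Σ ρ_i t_i down to z_c; mantle fills any gap and the z_c terms cancel.
Column 1: 1.7×2995 + 32.1×ρ + (z_c − 33.8)×3309
Column 2: 3.4×0 + 22.2×2900 + (z_c − 3.4 − 22.2)×3309
The z_c×3309 term appears on both sides and cancels. Collect the known terms of each column as K = Σ(ρt)_known − 3309 × (depth of known layers): K_1 = 5091.5 − 3309×33.8 = −106752.7; K_2 = 64380 − 3309×(3.4 + 22.2) = −20330.4.
Balance: K_1 + 32.1×ρ = K_2, so ρ = (K_2 − K_1)/32.1 = 86422.3/32.1 = 2690 kg m⁻³.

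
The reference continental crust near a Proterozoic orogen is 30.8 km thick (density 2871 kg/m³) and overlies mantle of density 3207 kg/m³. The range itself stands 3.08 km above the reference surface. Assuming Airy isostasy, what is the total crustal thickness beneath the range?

Root depth r = h ρ_c / (ρ_m − ρ_c) = 3.08 km × 2871 / 336 = 26.32 km.
Total thickness = T + h + r = 30.8 km + 3.08 km + 26.32 km = 60.2 km.

60.2 km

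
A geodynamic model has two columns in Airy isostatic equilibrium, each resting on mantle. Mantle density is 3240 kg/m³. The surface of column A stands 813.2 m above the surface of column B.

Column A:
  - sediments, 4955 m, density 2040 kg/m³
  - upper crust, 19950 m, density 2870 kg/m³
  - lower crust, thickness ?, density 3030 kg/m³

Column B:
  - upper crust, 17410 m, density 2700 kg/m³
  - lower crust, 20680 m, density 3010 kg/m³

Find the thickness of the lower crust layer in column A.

Take the compensation level at the base of the deeper column (depth z_c below the surface of column A) and equate Σ ρ_i t_i down to z_c; mantle fills any gap and the z_c terms cancel.
Column A: 4955×2040 + 19950×2870 + x×3030 + (z_c − 24905 − x)×3240
Column B: 813.2×0 + 17410×2700 + 20680×3010 + (z_c − 813.2 − 38090)×3240
The z_c×3240 term appears on both sides and cancels. Collect the known terms of each column as K = Σ(ρt)_known − 3240 × (depth of known layers): K_A = 67364700 − 3240×24905 = −13327500; K_B = 109253800 − 3240×(813.2 + 38090) = −16792568.
Balance: K_A − x×(3240 − 3030) = K_B, so x = (K_A − K_B)/(3240 − 3030) = 3465070/210 = 16500 m.

16500 m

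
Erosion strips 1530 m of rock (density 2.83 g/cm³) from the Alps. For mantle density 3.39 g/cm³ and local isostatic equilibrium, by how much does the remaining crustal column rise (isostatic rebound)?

Unloading: uplift u = e ρ_c/ρ_m = 1530 m × 2.83/3.39 = 1280 m.

1280 m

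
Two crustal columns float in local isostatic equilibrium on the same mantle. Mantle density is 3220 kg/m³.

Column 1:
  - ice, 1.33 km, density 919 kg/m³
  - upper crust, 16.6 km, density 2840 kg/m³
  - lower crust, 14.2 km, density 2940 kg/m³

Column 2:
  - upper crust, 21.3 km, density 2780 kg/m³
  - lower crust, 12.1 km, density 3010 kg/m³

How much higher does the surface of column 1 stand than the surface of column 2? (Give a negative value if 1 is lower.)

For any compensation level in the mantle, the mantle terms cancel and isostasy reduces to e = (Σt_1 − Σt_2) − (Σ(ρt)_1 − Σ(ρt)_2) / ρ_m.
Σt_1 = 32.13 km; Σt_2 = 33.4 km; Σ(ρt)_1 = 90114.27; Σ(ρt)_2 = 95635 (in km·kg/m³).
e = (32.13 − 33.4) − (90114.27 − 95635) / 3220 = 0.445 km.

0.445 km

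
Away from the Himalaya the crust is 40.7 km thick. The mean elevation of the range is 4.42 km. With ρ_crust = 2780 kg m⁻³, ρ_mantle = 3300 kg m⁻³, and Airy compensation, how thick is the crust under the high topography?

68.8 km

Root depth r = h ρ_c / (ρ_m − ρ_c) = 4.42 km × 2780 / 520 = 23.63 km.
Total thickness = T + h + r = 40.7 km + 4.42 km + 23.63 km = 68.8 km.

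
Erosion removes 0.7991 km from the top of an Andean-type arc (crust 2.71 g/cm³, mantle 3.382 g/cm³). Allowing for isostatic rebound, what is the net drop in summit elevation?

Rebound u = e ρ_c/ρ_m = 0.7991 km × 2.71/3.382 = 0.6403 km.
Net surface drop = e − u = 0.7991 km − 0.6403 km = e (ρ_m − ρ_c)/ρ_m = 0.159 km.

0.159 km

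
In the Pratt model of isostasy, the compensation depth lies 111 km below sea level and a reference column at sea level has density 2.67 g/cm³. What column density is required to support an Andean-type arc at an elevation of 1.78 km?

Pratt balance: ρ_ref D = ρ (D + h).
ρ = ρ_ref D/(D + h) = 2.67 × 111 km/(111 km + 1.78 km) = 2.63 g/cm³.

2.63 g/cm³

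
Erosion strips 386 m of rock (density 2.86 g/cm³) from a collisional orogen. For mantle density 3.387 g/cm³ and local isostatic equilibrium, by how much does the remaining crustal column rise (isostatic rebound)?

Unloading: uplift u = e ρ_c/ρ_m = 386 m × 2.86/3.387 = 326 m.

326 m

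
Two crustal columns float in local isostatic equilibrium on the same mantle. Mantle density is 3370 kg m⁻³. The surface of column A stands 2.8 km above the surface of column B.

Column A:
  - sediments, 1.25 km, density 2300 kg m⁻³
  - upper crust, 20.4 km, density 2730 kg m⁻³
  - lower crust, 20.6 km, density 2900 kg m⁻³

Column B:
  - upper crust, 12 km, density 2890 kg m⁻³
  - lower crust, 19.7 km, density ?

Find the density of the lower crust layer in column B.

Take the compensation level at the base of the deeper column (depth z_c below the surface of column A) and equate Σ ρ_i t_i down to z_c; mantle fills any gap and the z_c terms cancel.
Column A: 1.25×2300 + 20.4×2730 + 20.6×2900 + (z_c − 42.25)×3370
Column B: 2.8×0 + 12×2890 + 19.7×ρ + (z_c − 2.8 − 31.7)×3370
The z_c×3370 term appears on both sides and cancels. Collect the known terms of each column as K = Σ(ρt)_known − 3370 × (depth of known layers): K_A = 118307 − 3370×42.25 = −24075.5; K_B = 34680 − 3370×(2.8 + 31.7) = −81585.
Balance: K_A = K_B + 19.7×ρ, so ρ = (K_A − K_B)/19.7 = 57509.5/19.7 = 2920 kg m⁻³.

2920 kg m⁻³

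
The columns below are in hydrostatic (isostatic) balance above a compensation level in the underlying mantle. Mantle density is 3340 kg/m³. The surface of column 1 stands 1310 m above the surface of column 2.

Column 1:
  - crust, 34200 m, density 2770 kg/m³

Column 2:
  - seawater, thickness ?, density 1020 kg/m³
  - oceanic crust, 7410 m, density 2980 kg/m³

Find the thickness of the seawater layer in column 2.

5370 m

Take the compensation level at the base of the deeper column (depth z_c below the surface of column 1) and equate Σ ρ_i t_i down to z_c; mantle fills any gap and the z_c terms cancel.
Column 1: 34200×2770 + (z_c − 34200)×3340
Column 2: 1310×0 + x×1020 + 7410×2980 + (z_c − 1310 − 7410 − x)×3340
The z_c×3340 term appears on both sides and cancels. Collect the known terms of each column as K = Σ(ρt)_known − 3340 × (depth of known layers): K_1 = 94734000 − 3340×34200 = −19494000; K_2 = 22081800 − 3340×(1310 + 7410) = −7043000.
Balance: K_1 = K_2 − x×(3340 − 1020), so x = (K_2 − K_1)/(3340 − 1020) = 12451000/2320 = 5370 m.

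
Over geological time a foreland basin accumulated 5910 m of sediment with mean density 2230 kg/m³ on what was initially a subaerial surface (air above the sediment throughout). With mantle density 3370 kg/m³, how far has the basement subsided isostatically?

Subaerial load: s = t ρ_sed / ρ_m = 5910 m × 2230/3370 = 3910 m.

3910 m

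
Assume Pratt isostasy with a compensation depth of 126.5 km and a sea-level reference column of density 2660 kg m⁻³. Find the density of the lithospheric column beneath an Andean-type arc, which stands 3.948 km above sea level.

2580 kg m⁻³

Pratt balance: ρ_ref D = ρ (D + h).
ρ = ρ_ref D/(D + h) = 2660 × 126.5 km/(126.5 km + 3.948 km) = 2580 kg m⁻³.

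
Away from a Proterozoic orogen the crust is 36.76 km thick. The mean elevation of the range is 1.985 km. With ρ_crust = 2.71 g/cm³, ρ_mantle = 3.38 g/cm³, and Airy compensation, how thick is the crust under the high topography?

46.8 km

Root depth r = h ρ_c / (ρ_m − ρ_c) = 1.985 km × 2.71 / 0.67 = 8.029 km.
Total thickness = T + h + r = 36.76 km + 1.985 km + 8.029 km = 46.8 km.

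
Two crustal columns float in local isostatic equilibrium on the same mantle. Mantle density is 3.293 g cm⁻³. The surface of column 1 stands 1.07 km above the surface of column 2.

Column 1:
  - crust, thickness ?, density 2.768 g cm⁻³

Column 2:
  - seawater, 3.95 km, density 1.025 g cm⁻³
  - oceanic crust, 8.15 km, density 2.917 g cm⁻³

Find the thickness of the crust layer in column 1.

Take the compensation level at the base of the deeper column (depth z_c below the surface of column 1) and equate Σ ρ_i t_i down to z_c; mantle fills any gap and the z_c terms cancel.
Column 1: x×2.768 + (z_c − 0 − x)×3.293
Column 2: 1.07×0 + 3.95×1.025 + 8.15×2.917 + (z_c − 1.07 − 12.1)×3.293
The z_c×3.293 term appears on both sides and cancels. Collect the known terms of each column as K = Σ(ρt)_known − 3.293 × (depth of known layers): K_1 = 0 − 3.293×0 = 0; K_2 = 27.8223 − 3.293×(1.07 + 12.1) = −15.54651.
Balance: K_1 − x×(3.293 − 2.768) = K_2, so x = (K_1 − K_2)/(3.293 − 2.768) = 15.5465/0.525 = 29.6 km.

29.6 km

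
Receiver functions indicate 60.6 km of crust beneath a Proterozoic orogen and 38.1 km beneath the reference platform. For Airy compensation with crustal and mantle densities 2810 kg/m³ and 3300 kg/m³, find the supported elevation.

3.34 km

Excess crust Δ = 60.6 km − 38.1 km = 22.5 km, split between elevation h and root r with h + r = Δ.
Airy balance ρ_c h = (ρ_m − ρ_c) r gives r = h ρ_c/(ρ_m − ρ_c), so h (1 + ρ_c/(ρ_m − ρ_c)) = Δ, i.e. h = Δ (ρ_m − ρ_c)/ρ_m.
h = 22.5 km × 490/3300 = 3.34 km.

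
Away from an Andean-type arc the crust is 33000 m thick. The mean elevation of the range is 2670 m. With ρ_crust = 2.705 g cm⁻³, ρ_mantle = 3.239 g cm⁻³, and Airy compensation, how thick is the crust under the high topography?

Root depth r = h ρ_c / (ρ_m − ρ_c) = 2670 m × 2.705 / 0.534 = 13520 m.
Total thickness = T + h + r = 33000 m + 2670 m + 13520 m = 49200 m.

49200 m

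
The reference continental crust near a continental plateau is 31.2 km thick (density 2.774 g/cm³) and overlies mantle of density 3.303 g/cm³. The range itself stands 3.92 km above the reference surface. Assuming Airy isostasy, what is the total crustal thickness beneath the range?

Root depth r = h ρ_c / (ρ_m − ρ_c) = 3.92 km × 2.774 / 0.529 = 20.56 km.
Total thickness = T + h + r = 31.2 km + 3.92 km + 20.56 km = 55.7 km.

55.7 km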